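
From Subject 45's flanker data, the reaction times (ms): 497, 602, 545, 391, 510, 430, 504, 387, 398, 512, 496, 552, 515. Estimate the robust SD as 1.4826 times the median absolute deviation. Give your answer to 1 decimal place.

Sorted: 387, 391, 398, 430, 496, 497, 504, 510, 512, 515, 545, 552, 602 → median = 504
|x − 504| sorted: 0, 6, 7, 8, 8, 11, 41, 48, 74, 98, 106, 113, 117 → MAD = 41
Robust SD ≈ 1.4826 × 41 = 60.787

60.8 ms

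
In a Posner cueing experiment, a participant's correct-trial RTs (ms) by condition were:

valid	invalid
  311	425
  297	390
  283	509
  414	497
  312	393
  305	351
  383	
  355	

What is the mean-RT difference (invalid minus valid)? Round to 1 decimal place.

95.0 ms

M(valid) = 2660/8 = 332.500
M(invalid) = 2565/6 = 427.500
Difference = 427.500 − 332.500 = 95.000 ms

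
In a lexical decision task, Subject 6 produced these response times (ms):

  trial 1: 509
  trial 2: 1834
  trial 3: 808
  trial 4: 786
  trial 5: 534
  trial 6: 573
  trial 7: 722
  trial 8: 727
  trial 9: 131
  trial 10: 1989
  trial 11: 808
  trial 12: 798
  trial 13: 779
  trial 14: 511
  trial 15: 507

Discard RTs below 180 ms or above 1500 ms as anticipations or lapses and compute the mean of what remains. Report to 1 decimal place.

671.8 ms

Excluded: 131, 1834, 1989
Retained (n=12): Σ = 8062
Mean = 8062/12 = 671.8333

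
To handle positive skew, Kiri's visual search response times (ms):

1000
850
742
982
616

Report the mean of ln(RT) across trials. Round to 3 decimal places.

ln(RT): 6.9078, 6.7452, 6.6093, 6.8896, 6.4232
Σ ln(RT) = 33.5752
Mean = 33.5752/5 = 6.71504

6.715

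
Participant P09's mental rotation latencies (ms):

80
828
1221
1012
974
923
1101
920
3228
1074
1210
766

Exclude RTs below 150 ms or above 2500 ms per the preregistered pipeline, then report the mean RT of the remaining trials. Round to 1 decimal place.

Excluded: 80, 3228
Retained (n=10): Σ = 10029
Mean = 10029/10 = 1002.9000

1002.9 ms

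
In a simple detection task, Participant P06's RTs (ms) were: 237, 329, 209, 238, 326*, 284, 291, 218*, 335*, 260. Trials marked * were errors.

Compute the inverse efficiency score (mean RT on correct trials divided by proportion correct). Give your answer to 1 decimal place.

377.1 ms

Correct trials (n=7): 237, 329, 209, 238, 284, 291, 260
Mean correct RT = 1848/7 = 264.0000 ms
Proportion correct = 7/10
IES = 264.0000 / (7/10) = 377.143 ms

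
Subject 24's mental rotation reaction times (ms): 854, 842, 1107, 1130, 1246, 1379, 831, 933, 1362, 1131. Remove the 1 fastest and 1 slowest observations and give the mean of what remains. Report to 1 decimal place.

Sorted: 831, 842, 854, 933, 1107, 1130, 1131, 1246, 1362, 1379
Drop lowest 1 (831) and highest 1 (1379)
Remaining (n=8): Σ = 8605, mean = 8605/8 = 1075.625

1075.6 ms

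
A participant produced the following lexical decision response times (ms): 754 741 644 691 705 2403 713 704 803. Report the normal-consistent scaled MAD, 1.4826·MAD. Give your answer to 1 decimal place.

41.5 ms

Sorted: 644, 691, 704, 705, 713, 741, 754, 803, 2403 → median = 713
|x − 713| sorted: 0, 8, 9, 22, 28, 41, 69, 90, 1690 → MAD = 28
Robust SD ≈ 1.4826 × 28 = 41.513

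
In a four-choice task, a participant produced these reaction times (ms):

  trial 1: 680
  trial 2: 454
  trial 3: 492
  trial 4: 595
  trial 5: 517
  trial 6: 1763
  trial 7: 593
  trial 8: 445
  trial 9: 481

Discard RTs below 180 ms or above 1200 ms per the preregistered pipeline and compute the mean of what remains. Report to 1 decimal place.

Excluded: 1763
Retained (n=8): Σ = 4257
Mean = 4257/8 = 532.1250

532.1 ms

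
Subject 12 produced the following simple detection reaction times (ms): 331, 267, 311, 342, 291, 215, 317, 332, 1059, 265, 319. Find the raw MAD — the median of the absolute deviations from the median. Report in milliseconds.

Sorted: 215, 265, 267, 291, 311, 317, 319, 331, 332, 342, 1059 → median = 317
|x − 317|: 14, 50, 6, 25, 26, 102, 0, 15, 742, 52, 2
Sorted deviations: 0, 2, 6, 14, 15, 25, 26, 50, 52, 102, 742 → MAD = 25

25 ms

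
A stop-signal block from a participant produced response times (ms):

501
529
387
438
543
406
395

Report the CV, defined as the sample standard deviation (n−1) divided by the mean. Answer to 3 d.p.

n = 7, Σ = 3199, M = 457.0000
Σ(x−M)² = 26222.000; s = √(26222.000/6) = 66.1085
CV = 66.1085 / 457.0000 = 0.14466

0.145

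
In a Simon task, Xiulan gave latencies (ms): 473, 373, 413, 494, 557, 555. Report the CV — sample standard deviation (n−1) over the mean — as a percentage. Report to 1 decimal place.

n = 6, Σ = 2865, M = 477.5000
Σ(x−M)² = 27699.500; s = √(27699.500/5) = 74.4305
CV = 74.4305 / 477.5000 = 0.15588 = 15.588%

15.6%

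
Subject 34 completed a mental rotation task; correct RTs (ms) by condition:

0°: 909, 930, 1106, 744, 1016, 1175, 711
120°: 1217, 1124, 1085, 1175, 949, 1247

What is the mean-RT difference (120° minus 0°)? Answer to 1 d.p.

191.3 ms

M(0°) = 6591/7 = 941.571
M(120°) = 6797/6 = 1132.833
Difference = 1132.833 − 941.571 = 191.262 ms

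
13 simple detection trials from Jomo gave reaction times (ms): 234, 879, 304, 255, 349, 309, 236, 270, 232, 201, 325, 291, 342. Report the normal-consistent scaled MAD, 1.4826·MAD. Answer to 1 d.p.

Sorted: 201, 232, 234, 236, 255, 270, 291, 304, 309, 325, 342, 349, 879 → median = 291
|x − 291| sorted: 0, 13, 18, 21, 34, 36, 51, 55, 57, 58, 59, 90, 588 → MAD = 51
Robust SD ≈ 1.4826 × 51 = 75.613

75.6 ms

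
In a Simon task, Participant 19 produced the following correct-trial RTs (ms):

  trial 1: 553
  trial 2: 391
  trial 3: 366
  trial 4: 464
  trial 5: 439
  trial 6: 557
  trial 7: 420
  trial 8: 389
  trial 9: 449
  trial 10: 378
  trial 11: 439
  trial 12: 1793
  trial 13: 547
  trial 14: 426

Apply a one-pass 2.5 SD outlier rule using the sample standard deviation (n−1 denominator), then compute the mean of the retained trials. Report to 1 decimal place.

n = 14, ΣRT = 7611, M = 543.643
Σ(x−M)² = 1733707.21; s = √(1733707.21/13) = 365.188
Cutoffs: 543.643 ± 2.5·365.188 → [-369.3, 1456.6]
Outside: 1793 → excluded.
Retained (n=13): Σ = 5818, mean = 5818/13 = 447.538

447.5 ms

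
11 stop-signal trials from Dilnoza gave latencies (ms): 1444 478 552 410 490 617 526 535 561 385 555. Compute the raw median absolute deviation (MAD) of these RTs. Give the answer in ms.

45 ms

Sorted: 385, 410, 478, 490, 526, 535, 552, 555, 561, 617, 1444 → median = 535
|x − 535|: 909, 57, 17, 125, 45, 82, 9, 0, 26, 150, 20
Sorted deviations: 0, 9, 17, 20, 26, 45, 57, 82, 125, 150, 909 → MAD = 45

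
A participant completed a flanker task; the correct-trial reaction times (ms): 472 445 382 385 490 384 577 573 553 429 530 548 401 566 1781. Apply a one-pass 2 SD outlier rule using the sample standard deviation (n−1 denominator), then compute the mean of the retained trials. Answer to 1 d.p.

481.1 ms

n = 15, ΣRT = 8516, M = 567.733
Σ(x−M)² = 1653126.93; s = √(1653126.93/14) = 343.628
Cutoffs: 567.733 ± 2·343.628 → [-119.5, 1255.0]
Outside: 1781 → excluded.
Retained (n=14): Σ = 6735, mean = 6735/14 = 481.071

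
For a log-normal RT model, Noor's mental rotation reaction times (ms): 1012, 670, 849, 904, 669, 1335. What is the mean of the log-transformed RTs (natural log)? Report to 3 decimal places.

ln(RT): 6.9197, 6.5073, 6.7441, 6.8068, 6.5058, 7.1967
Σ ln(RT) = 40.6803
Mean = 40.6803/6 = 6.78005

6.780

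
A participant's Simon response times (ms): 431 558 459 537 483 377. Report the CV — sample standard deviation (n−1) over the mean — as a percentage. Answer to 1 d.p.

n = 6, Σ = 2845, M = 474.1667
Σ(x−M)² = 22588.833; s = √(22588.833/5) = 67.2143
CV = 67.2143 / 474.1667 = 0.14175 = 14.175%

14.2%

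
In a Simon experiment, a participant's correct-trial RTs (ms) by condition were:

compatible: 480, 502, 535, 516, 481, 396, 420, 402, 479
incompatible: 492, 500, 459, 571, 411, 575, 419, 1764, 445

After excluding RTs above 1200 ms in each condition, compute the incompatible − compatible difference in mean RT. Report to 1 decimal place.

16.1 ms

incompatible: exclude 1764
M(compatible) = 4211/9 = 467.889
M(incompatible) = 3872/8 = 484.000
Difference = 484.000 − 467.889 = 16.111 ms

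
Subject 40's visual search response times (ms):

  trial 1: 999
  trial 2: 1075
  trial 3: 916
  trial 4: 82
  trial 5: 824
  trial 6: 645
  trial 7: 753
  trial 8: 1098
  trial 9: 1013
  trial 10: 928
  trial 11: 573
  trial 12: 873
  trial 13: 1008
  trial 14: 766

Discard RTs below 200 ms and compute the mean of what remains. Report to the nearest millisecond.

Excluded: 82
Retained (n=13): Σ = 11471
Mean = 11471/13 = 882.3846

882 ms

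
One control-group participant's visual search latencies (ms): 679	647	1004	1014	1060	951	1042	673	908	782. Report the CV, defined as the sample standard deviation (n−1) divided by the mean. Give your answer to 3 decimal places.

0.188

n = 10, Σ = 8760, M = 876.0000
Σ(x−M)² = 244784.000; s = √(244784.000/9) = 164.9188
CV = 164.9188 / 876.0000 = 0.18826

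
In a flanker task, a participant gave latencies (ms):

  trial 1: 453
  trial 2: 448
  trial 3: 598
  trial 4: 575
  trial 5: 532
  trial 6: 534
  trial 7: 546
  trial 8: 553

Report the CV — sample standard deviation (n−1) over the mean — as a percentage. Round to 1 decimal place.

10.1%

n = 8, Σ = 4239, M = 529.8750
Σ(x−M)² = 20106.875; s = √(20106.875/7) = 53.5949
CV = 53.5949 / 529.8750 = 0.10115 = 10.115%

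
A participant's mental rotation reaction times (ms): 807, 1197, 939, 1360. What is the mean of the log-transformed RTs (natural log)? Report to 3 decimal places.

ln(RT): 6.6933, 7.0876, 6.8448, 7.2152
Σ ln(RT) = 27.8410
Mean = 27.8410/4 = 6.96024

6.960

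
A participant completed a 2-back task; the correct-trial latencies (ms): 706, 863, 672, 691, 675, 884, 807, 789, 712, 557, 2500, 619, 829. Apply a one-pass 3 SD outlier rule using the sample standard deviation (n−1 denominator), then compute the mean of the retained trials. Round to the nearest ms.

n = 13, ΣRT = 11304, M = 869.538
Σ(x−M)² = 2991453.23; s = √(2991453.23/12) = 499.287
Cutoffs: 869.538 ± 3·499.287 → [-628.3, 2367.4]
Outside: 2500 → excluded.
Retained (n=12): Σ = 8804, mean = 8804/12 = 733.667

734 ms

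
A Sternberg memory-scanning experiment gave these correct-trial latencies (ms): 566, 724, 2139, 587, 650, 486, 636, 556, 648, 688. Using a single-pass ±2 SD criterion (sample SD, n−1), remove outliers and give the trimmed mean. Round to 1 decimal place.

n = 10, ΣRT = 7680, M = 768.000
Σ(x−M)² = 2131758.00; s = √(2131758.00/9) = 486.685
Cutoffs: 768.000 ± 2·486.685 → [-205.4, 1741.4]
Outside: 2139 → excluded.
Retained (n=9): Σ = 5541, mean = 5541/9 = 615.667

615.7 ms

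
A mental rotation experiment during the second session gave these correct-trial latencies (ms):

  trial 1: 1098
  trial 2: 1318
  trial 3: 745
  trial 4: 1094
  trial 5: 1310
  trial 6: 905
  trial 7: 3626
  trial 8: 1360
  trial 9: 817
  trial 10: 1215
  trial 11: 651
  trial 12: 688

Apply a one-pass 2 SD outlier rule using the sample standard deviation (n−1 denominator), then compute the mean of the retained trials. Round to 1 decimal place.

1018.3 ms

n = 12, ΣRT = 14827, M = 1235.583
Σ(x−M)² = 6948054.92; s = √(6948054.92/11) = 794.759
Cutoffs: 1235.583 ± 2·794.759 → [-353.9, 2825.1]
Outside: 3626 → excluded.
Retained (n=11): Σ = 11201, mean = 11201/11 = 1018.273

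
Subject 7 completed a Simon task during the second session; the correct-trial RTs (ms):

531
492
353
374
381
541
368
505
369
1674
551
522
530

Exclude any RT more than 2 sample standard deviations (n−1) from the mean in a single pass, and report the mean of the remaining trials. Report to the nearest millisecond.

460 ms

n = 13, ΣRT = 7191, M = 553.154
Σ(x−M)² = 1434493.69; s = √(1434493.69/12) = 345.747
Cutoffs: 553.154 ± 2·345.747 → [-138.3, 1244.6]
Outside: 1674 → excluded.
Retained (n=12): Σ = 5517, mean = 5517/12 = 459.750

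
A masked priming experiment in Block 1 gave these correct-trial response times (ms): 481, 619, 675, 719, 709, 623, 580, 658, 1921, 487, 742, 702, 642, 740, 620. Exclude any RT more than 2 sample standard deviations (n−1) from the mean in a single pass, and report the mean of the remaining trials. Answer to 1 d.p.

642.6 ms

n = 15, ΣRT = 10918, M = 727.867
Σ(x−M)² = 1615375.73; s = √(1615375.73/14) = 339.682
Cutoffs: 727.867 ± 2·339.682 → [48.5, 1407.2]
Outside: 1921 → excluded.
Retained (n=14): Σ = 8997, mean = 8997/14 = 642.643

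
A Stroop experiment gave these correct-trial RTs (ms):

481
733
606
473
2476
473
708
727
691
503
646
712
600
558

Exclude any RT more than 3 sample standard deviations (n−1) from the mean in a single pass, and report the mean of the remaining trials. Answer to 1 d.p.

n = 14, ΣRT = 10387, M = 741.929
Σ(x−M)² = 3363414.93; s = √(3363414.93/13) = 508.649
Cutoffs: 741.929 ± 3·508.649 → [-784.0, 2267.9]
Outside: 2476 → excluded.
Retained (n=13): Σ = 7911, mean = 7911/13 = 608.538

608.5 ms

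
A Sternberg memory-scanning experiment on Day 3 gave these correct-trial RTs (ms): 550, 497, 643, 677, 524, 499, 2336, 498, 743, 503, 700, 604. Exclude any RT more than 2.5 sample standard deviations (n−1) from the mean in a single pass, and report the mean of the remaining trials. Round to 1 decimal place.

585.3 ms

n = 12, ΣRT = 8774, M = 731.167
Σ(x−M)² = 2894381.67; s = √(2894381.67/11) = 512.958
Cutoffs: 731.167 ± 2.5·512.958 → [-551.2, 2013.6]
Outside: 2336 → excluded.
Retained (n=11): Σ = 6438, mean = 6438/11 = 585.273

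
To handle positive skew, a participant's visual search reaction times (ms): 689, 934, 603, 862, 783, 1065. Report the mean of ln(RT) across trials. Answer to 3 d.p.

ln(RT): 6.5352, 6.8395, 6.4019, 6.7593, 6.6631, 6.9707
Σ ln(RT) = 40.1698
Mean = 40.1698/6 = 6.69496

6.695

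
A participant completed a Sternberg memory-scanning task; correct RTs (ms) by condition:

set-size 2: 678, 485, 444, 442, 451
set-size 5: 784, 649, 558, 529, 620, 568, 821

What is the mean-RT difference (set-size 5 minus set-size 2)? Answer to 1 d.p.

147.0 ms

M(set-size 2) = 2500/5 = 500.000
M(set-size 5) = 4529/7 = 647.000
Difference = 647.000 − 500.000 = 147.000 ms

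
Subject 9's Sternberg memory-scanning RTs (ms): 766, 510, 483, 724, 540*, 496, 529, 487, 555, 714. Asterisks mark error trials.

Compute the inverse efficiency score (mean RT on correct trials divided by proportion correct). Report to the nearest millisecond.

650 ms

Correct trials (n=9): 766, 510, 483, 724, 496, 529, 487, 555, 714
Mean correct RT = 5264/9 = 584.8889 ms
Proportion correct = 9/10
IES = 584.8889 / (9/10) = 649.877 ms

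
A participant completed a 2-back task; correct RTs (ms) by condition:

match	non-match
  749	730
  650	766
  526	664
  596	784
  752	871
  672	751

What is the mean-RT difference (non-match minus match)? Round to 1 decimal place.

103.5 ms

M(match) = 3945/6 = 657.500
M(non-match) = 4566/6 = 761.000
Difference = 761.000 − 657.500 = 103.500 ms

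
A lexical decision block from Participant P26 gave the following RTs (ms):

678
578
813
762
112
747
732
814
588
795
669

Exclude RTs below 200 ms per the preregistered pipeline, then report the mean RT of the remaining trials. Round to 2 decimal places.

Excluded: 112
Retained (n=10): Σ = 7176
Mean = 7176/10 = 717.6000

717.60 ms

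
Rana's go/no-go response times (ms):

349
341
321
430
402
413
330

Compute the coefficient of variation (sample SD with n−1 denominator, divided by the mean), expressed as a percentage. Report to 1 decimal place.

n = 7, Σ = 2586, M = 369.4286
Σ(x−M)² = 11753.714; s = √(11753.714/6) = 44.2601
CV = 44.2601 / 369.4286 = 0.11981 = 11.981%

12.0%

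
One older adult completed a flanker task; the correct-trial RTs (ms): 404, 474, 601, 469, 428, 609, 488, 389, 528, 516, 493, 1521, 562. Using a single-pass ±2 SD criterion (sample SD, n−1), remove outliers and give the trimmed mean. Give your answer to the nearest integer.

n = 13, ΣRT = 7482, M = 575.538
Σ(x−M)² = 1023779.23; s = √(1023779.23/12) = 292.087
Cutoffs: 575.538 ± 2·292.087 → [-8.6, 1159.7]
Outside: 1521 → excluded.
Retained (n=12): Σ = 5961, mean = 5961/12 = 496.750

497 ms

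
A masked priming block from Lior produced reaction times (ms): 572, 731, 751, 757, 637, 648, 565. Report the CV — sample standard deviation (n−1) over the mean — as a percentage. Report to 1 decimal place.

n = 7, Σ = 4661, M = 665.8571
Σ(x−M)² = 39932.857; s = √(39932.857/6) = 81.5811
CV = 81.5811 / 665.8571 = 0.12252 = 12.252%

12.3%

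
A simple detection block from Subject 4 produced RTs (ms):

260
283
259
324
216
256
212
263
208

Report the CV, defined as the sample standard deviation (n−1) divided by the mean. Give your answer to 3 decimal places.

0.148

n = 9, Σ = 2281, M = 253.4444
Σ(x−M)² = 11208.222; s = √(11208.222/8) = 37.4303
CV = 37.4303 / 253.4444 = 0.14769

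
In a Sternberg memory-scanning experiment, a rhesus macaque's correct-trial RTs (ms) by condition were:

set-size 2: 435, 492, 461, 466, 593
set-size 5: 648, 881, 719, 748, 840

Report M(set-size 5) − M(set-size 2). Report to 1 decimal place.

277.8 ms

M(set-size 2) = 2447/5 = 489.400
M(set-size 5) = 3836/5 = 767.200
Difference = 767.200 − 489.400 = 277.800 ms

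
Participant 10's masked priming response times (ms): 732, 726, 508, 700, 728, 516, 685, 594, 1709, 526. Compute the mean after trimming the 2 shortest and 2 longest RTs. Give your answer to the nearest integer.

660 ms

Sorted: 508, 516, 526, 594, 685, 700, 726, 728, 732, 1709
Drop lowest 2 (508, 516) and highest 2 (732, 1709)
Remaining (n=6): Σ = 3959, mean = 3959/6 = 659.833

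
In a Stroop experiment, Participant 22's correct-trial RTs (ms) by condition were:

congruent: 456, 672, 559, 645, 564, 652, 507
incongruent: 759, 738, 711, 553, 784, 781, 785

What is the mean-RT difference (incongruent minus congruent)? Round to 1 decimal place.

M(congruent) = 4055/7 = 579.286
M(incongruent) = 5111/7 = 730.143
Difference = 730.143 − 579.286 = 150.857 ms

150.9 ms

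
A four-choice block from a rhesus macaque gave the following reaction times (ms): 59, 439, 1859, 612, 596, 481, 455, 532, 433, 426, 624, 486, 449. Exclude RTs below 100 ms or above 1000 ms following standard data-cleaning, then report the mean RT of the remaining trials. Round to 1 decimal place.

Excluded: 59, 1859
Retained (n=11): Σ = 5533
Mean = 5533/11 = 503.0000

503.0 ms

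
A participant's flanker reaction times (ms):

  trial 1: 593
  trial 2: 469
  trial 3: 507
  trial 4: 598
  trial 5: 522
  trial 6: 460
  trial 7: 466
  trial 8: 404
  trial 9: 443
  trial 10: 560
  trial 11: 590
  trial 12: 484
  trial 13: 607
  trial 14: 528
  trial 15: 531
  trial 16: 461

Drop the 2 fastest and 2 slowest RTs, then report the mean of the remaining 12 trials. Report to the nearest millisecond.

514 ms

Sorted: 404, 443, 460, 461, 466, 469, 484, 507, 522, 528, 531, 560, 590, 593, 598, 607
Drop lowest 2 (404, 443) and highest 2 (598, 607)
Remaining (n=12): Σ = 6171, mean = 6171/12 = 514.250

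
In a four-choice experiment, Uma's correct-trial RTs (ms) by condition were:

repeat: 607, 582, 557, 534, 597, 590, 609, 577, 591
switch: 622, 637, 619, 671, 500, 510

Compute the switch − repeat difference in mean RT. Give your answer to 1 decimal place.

10.5 ms

M(repeat) = 5244/9 = 582.667
M(switch) = 3559/6 = 593.167
Difference = 593.167 − 582.667 = 10.500 ms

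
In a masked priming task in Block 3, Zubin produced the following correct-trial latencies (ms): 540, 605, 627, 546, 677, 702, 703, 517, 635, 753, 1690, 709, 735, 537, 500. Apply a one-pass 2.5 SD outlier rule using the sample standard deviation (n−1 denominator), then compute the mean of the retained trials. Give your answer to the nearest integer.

628 ms

n = 15, ΣRT = 10476, M = 698.400
Σ(x−M)² = 1152671.60; s = √(1152671.60/14) = 286.938
Cutoffs: 698.400 ± 2.5·286.938 → [-18.9, 1415.7]
Outside: 1690 → excluded.
Retained (n=14): Σ = 8786, mean = 8786/14 = 627.571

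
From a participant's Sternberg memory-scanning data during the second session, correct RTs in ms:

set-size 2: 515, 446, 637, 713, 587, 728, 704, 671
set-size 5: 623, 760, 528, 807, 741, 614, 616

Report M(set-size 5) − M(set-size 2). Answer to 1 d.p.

44.7 ms

M(set-size 2) = 5001/8 = 625.125
M(set-size 5) = 4689/7 = 669.857
Difference = 669.857 − 625.125 = 44.732 ms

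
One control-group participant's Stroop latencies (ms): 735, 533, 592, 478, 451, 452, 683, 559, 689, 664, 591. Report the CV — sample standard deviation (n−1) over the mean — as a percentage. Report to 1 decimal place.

n = 11, Σ = 6427, M = 584.2727
Σ(x−M)² = 99714.182; s = √(99714.182/10) = 99.8570
CV = 99.8570 / 584.2727 = 0.17091 = 17.091%

17.1%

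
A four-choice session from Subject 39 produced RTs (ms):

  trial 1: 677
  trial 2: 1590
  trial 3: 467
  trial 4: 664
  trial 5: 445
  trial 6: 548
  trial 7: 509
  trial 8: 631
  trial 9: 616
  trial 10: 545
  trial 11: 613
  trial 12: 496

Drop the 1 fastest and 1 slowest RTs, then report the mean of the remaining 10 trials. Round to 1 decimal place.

576.6 ms

Sorted: 445, 467, 496, 509, 545, 548, 613, 616, 631, 664, 677, 1590
Drop lowest 1 (445) and highest 1 (1590)
Remaining (n=10): Σ = 5766, mean = 5766/10 = 576.600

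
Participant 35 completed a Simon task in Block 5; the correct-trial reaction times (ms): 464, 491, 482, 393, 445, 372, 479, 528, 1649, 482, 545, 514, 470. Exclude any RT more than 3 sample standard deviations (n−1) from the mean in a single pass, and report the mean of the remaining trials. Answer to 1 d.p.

472.1 ms

n = 13, ΣRT = 7314, M = 562.615
Σ(x−M)² = 1306461.08; s = √(1306461.08/12) = 329.957
Cutoffs: 562.615 ± 3·329.957 → [-427.3, 1552.5]
Outside: 1649 → excluded.
Retained (n=12): Σ = 5665, mean = 5665/12 = 472.083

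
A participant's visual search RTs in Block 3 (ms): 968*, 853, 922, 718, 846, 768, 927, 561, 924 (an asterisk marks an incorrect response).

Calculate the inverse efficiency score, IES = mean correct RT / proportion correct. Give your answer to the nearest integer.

Correct trials (n=8): 853, 922, 718, 846, 768, 927, 561, 924
Mean correct RT = 6519/8 = 814.8750 ms
Proportion correct = 8/9
IES = 814.8750 / (8/9) = 916.734 ms

917 ms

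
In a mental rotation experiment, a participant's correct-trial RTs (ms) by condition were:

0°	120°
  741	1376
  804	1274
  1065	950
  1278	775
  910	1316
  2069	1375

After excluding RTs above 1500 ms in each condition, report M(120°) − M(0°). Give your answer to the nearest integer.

0°: exclude 2069
M(0°) = 4798/5 = 959.600
M(120°) = 7066/6 = 1177.667
Difference = 1177.667 − 959.600 = 218.067 ms

218 ms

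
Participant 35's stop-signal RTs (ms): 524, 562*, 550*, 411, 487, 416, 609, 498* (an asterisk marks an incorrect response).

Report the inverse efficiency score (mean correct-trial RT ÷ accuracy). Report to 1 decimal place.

Correct trials (n=5): 524, 411, 487, 416, 609
Mean correct RT = 2447/5 = 489.4000 ms
Proportion correct = 5/8
IES = 489.4000 / (5/8) = 783.040 ms

783.0 ms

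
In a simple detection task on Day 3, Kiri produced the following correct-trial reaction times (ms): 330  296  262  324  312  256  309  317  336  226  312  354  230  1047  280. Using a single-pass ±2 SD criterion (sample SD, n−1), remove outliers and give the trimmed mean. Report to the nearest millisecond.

n = 15, ΣRT = 5191, M = 346.067
Σ(x−M)² = 546694.93; s = √(546694.93/14) = 197.610
Cutoffs: 346.067 ± 2·197.610 → [-49.2, 741.3]
Outside: 1047 → excluded.
Retained (n=14): Σ = 4144, mean = 4144/14 = 296.000

296 ms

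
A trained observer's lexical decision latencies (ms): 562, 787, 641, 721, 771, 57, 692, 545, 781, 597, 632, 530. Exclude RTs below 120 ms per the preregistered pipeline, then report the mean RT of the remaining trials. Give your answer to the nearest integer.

Excluded: 57
Retained (n=11): Σ = 7259
Mean = 7259/11 = 659.9091

660 ms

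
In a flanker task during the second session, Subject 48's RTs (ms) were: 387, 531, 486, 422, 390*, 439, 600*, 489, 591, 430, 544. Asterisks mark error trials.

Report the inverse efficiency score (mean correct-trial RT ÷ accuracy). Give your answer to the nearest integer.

587 ms

Correct trials (n=9): 387, 531, 486, 422, 439, 489, 591, 430, 544
Mean correct RT = 4319/9 = 479.8889 ms
Proportion correct = 9/11
IES = 479.8889 / (9/11) = 586.531 ms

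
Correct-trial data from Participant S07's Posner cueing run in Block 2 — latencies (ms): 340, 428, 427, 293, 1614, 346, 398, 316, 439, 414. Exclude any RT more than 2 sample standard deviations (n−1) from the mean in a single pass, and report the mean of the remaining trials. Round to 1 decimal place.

377.9 ms

n = 10, ΣRT = 5015, M = 501.500
Σ(x−M)² = 1399028.50; s = √(1399028.50/9) = 394.268
Cutoffs: 501.500 ± 2·394.268 → [-287.0, 1290.0]
Outside: 1614 → excluded.
Retained (n=9): Σ = 3401, mean = 3401/9 = 377.889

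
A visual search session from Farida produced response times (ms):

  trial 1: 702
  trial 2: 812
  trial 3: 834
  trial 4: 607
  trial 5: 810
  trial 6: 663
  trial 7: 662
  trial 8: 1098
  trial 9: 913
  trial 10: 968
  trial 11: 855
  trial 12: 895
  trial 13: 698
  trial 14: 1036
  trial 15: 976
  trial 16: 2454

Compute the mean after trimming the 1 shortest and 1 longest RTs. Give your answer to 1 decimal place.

851.6 ms

Sorted: 607, 662, 663, 698, 702, 810, 812, 834, 855, 895, 913, 968, 976, 1036, 1098, 2454
Drop lowest 1 (607) and highest 1 (2454)
Remaining (n=14): Σ = 11922, mean = 11922/14 = 851.571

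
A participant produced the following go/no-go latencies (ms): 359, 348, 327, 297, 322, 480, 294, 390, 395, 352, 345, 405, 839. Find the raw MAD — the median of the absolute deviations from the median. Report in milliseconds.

38 ms

Sorted: 294, 297, 322, 327, 345, 348, 352, 359, 390, 395, 405, 480, 839 → median = 352
|x − 352|: 7, 4, 25, 55, 30, 128, 58, 38, 43, 0, 7, 53, 487
Sorted deviations: 0, 4, 7, 7, 25, 30, 38, 43, 53, 55, 58, 128, 487 → MAD = 38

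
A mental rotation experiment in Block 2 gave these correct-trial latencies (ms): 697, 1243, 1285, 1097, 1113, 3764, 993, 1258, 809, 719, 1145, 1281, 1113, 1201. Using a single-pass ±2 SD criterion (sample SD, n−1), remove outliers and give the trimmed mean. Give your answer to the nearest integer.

n = 14, ΣRT = 17718, M = 1265.571
Σ(x−M)² = 7241773.43; s = √(7241773.43/13) = 746.364
Cutoffs: 1265.571 ± 2·746.364 → [-227.2, 2758.3]
Outside: 3764 → excluded.
Retained (n=13): Σ = 13954, mean = 13954/13 = 1073.385

1073 ms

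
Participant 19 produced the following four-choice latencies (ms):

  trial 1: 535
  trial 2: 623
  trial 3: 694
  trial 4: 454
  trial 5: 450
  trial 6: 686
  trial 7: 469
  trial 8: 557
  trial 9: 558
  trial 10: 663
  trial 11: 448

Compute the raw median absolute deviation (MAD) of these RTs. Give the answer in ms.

Sorted: 448, 450, 454, 469, 535, 557, 558, 623, 663, 686, 694 → median = 557
|x − 557|: 22, 66, 137, 103, 107, 129, 88, 0, 1, 106, 109
Sorted deviations: 0, 1, 22, 66, 88, 103, 106, 107, 109, 129, 137 → MAD = 103

103 ms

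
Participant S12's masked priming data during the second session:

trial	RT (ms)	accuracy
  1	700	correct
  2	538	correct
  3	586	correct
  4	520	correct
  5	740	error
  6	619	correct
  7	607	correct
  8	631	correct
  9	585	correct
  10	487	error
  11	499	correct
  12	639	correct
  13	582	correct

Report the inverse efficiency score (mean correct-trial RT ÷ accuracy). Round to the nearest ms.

699 ms

Correct trials (n=11): 700, 538, 586, 520, 619, 607, 631, 585, 499, 639, 582
Mean correct RT = 6506/11 = 591.4545 ms
Proportion correct = 11/13
IES = 591.4545 / (11/13) = 698.992 ms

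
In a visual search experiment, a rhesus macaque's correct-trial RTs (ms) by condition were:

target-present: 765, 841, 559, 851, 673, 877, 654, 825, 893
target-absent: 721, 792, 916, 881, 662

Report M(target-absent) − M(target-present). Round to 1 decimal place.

M(target-present) = 6938/9 = 770.889
M(target-absent) = 3972/5 = 794.400
Difference = 794.400 − 770.889 = 23.511 ms

23.5 ms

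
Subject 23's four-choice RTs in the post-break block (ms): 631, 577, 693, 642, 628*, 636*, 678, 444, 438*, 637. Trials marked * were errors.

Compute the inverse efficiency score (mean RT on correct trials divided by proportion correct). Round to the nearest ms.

Correct trials (n=7): 631, 577, 693, 642, 678, 444, 637
Mean correct RT = 4302/7 = 614.5714 ms
Proportion correct = 7/10
IES = 614.5714 / (7/10) = 877.959 ms

878 ms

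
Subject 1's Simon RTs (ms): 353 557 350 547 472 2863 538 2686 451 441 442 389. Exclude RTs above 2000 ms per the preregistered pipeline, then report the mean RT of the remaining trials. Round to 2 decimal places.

454.00 ms

Excluded: 2686, 2863
Retained (n=10): Σ = 4540
Mean = 4540/10 = 454.0000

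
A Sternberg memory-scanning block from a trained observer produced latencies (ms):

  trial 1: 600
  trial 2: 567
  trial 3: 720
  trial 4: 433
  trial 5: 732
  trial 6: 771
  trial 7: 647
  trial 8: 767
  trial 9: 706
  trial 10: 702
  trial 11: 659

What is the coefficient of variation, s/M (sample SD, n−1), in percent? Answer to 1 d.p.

15.1%

n = 11, Σ = 7304, M = 664.0000
Σ(x−M)² = 100206.000; s = √(100206.000/10) = 100.1029
CV = 100.1029 / 664.0000 = 0.15076 = 15.076%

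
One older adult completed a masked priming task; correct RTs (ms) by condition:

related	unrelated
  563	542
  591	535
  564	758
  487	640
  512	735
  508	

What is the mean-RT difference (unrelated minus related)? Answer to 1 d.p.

M(related) = 3225/6 = 537.500
M(unrelated) = 3210/5 = 642.000
Difference = 642.000 − 537.500 = 104.500 ms

104.5 ms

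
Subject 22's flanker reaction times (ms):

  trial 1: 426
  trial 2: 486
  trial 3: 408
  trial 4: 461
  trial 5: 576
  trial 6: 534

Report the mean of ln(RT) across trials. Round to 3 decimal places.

ln(RT): 6.0544, 6.1862, 6.0113, 6.1334, 6.3561, 6.2804
Σ ln(RT) = 37.0218
Mean = 37.0218/6 = 6.17030

6.170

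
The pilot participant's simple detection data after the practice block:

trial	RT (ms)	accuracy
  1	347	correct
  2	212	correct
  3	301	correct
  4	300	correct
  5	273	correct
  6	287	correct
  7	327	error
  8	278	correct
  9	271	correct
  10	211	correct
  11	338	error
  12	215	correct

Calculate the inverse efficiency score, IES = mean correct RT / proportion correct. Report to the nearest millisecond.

Correct trials (n=10): 347, 212, 301, 300, 273, 287, 278, 271, 211, 215
Mean correct RT = 2695/10 = 269.5000 ms
Proportion correct = 10/12
IES = 269.5000 / (10/12) = 323.400 ms

323 ms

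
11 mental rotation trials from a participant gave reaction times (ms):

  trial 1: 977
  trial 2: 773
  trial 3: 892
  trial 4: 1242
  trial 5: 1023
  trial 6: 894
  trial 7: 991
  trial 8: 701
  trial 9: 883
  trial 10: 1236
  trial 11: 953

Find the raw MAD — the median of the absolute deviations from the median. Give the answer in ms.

Sorted: 701, 773, 883, 892, 894, 953, 977, 991, 1023, 1236, 1242 → median = 953
|x − 953|: 24, 180, 61, 289, 70, 59, 38, 252, 70, 283, 0
Sorted deviations: 0, 24, 38, 59, 61, 70, 70, 180, 252, 283, 289 → MAD = 70

70 ms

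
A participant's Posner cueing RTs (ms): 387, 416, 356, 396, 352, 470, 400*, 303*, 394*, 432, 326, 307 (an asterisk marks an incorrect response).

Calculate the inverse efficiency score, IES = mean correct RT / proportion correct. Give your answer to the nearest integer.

Correct trials (n=9): 387, 416, 356, 396, 352, 470, 432, 326, 307
Mean correct RT = 3442/9 = 382.4444 ms
Proportion correct = 9/12
IES = 382.4444 / (9/12) = 509.926 ms

510 ms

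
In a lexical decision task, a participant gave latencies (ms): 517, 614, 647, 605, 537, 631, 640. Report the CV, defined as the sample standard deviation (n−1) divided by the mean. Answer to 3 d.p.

0.086

n = 7, Σ = 4191, M = 598.7143
Σ(x−M)² = 15837.429; s = √(15837.429/6) = 51.3768
CV = 51.3768 / 598.7143 = 0.08581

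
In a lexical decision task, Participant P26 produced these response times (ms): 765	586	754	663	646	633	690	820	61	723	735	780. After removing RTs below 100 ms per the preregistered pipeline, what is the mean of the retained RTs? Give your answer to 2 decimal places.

Excluded: 61
Retained (n=11): Σ = 7795
Mean = 7795/11 = 708.6364

708.64 ms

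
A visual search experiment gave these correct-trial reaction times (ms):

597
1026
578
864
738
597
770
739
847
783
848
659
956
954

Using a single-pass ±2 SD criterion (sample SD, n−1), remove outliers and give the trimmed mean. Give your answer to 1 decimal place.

782.6 ms

n = 14, ΣRT = 10956, M = 782.571
Σ(x−M)² = 263821.43; s = √(263821.43/13) = 142.457
Cutoffs: 782.571 ± 2·142.457 → [497.7, 1067.5]
No RTs fall outside the cutoffs; all 14 retained. Mean = 10956/14 = 782.571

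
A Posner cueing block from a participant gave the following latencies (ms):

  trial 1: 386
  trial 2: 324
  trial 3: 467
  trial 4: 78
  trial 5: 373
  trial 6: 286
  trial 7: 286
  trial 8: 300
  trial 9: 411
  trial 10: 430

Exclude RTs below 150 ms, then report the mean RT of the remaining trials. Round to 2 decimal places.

Excluded: 78
Retained (n=9): Σ = 3263
Mean = 3263/9 = 362.5556

362.56 ms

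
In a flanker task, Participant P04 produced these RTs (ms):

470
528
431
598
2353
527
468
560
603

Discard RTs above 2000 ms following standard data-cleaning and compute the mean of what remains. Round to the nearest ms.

Excluded: 2353
Retained (n=8): Σ = 4185
Mean = 4185/8 = 523.1250

523 ms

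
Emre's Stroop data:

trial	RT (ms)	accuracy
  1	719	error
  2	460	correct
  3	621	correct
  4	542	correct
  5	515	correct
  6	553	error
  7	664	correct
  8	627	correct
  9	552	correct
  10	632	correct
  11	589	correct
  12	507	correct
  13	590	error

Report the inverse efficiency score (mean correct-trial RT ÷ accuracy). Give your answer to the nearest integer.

Correct trials (n=10): 460, 621, 542, 515, 664, 627, 552, 632, 589, 507
Mean correct RT = 5709/10 = 570.9000 ms
Proportion correct = 10/13
IES = 570.9000 / (10/13) = 742.170 ms

742 ms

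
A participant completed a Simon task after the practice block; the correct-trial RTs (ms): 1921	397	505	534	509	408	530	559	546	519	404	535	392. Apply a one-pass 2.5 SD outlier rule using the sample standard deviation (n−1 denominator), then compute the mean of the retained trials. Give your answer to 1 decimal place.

486.5 ms

n = 13, ΣRT = 7759, M = 596.846
Σ(x−M)² = 1946609.69; s = √(1946609.69/12) = 402.762
Cutoffs: 596.846 ± 2.5·402.762 → [-410.1, 1603.8]
Outside: 1921 → excluded.
Retained (n=12): Σ = 5838, mean = 5838/12 = 486.500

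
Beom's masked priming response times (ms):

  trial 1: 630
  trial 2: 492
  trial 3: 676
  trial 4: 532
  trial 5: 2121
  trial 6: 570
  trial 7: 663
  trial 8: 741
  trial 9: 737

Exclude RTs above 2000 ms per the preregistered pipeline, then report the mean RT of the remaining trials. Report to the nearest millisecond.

Excluded: 2121
Retained (n=8): Σ = 5041
Mean = 5041/8 = 630.1250

630 ms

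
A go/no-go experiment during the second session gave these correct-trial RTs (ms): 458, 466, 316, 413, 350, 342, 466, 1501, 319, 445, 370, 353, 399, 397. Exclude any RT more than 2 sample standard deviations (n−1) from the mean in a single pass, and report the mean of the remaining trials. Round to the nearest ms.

392 ms

n = 14, ΣRT = 6595, M = 471.071
Σ(x−M)² = 1178354.93; s = √(1178354.93/13) = 301.069
Cutoffs: 471.071 ± 2·301.069 → [-131.1, 1073.2]
Outside: 1501 → excluded.
Retained (n=13): Σ = 5094, mean = 5094/13 = 391.846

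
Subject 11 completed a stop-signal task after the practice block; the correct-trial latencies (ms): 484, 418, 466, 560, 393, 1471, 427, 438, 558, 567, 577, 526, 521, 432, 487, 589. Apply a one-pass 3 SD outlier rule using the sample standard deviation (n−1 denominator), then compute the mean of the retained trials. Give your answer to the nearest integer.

496 ms

n = 16, ΣRT = 8914, M = 557.125
Σ(x−M)² = 950599.75; s = √(950599.75/15) = 251.741
Cutoffs: 557.125 ± 3·251.741 → [-198.1, 1312.3]
Outside: 1471 → excluded.
Retained (n=15): Σ = 7443, mean = 7443/15 = 496.200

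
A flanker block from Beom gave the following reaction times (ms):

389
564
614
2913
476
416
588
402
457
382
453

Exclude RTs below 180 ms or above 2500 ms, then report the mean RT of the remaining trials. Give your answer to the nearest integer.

474 ms

Excluded: 2913
Retained (n=10): Σ = 4741
Mean = 4741/10 = 474.1000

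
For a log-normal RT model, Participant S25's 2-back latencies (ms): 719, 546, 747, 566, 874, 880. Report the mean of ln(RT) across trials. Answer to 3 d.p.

6.565

ln(RT): 6.5779, 6.3026, 6.6161, 6.3386, 6.7731, 6.7799
Σ ln(RT) = 39.3881
Mean = 39.3881/6 = 6.56469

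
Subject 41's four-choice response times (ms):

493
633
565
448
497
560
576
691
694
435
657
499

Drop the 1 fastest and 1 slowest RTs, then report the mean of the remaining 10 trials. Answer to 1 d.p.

Sorted: 435, 448, 493, 497, 499, 560, 565, 576, 633, 657, 691, 694
Drop lowest 1 (435) and highest 1 (694)
Remaining (n=10): Σ = 5619, mean = 5619/10 = 561.900

561.9 ms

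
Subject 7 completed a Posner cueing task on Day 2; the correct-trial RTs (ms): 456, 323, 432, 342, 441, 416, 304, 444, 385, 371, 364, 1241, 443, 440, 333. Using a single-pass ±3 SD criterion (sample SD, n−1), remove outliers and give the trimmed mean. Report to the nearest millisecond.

n = 15, ΣRT = 6735, M = 449.000
Σ(x−M)² = 708108.00; s = √(708108.00/14) = 224.898
Cutoffs: 449.000 ± 3·224.898 → [-225.7, 1123.7]
Outside: 1241 → excluded.
Retained (n=14): Σ = 5494, mean = 5494/14 = 392.429

392 ms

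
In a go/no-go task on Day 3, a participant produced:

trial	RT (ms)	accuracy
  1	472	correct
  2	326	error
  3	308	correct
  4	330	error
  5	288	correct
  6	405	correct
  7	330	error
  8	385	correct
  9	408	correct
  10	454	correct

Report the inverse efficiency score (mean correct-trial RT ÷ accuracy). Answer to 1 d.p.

Correct trials (n=7): 472, 308, 288, 405, 385, 408, 454
Mean correct RT = 2720/7 = 388.5714 ms
Proportion correct = 7/10
IES = 388.5714 / (7/10) = 555.102 ms

555.1 ms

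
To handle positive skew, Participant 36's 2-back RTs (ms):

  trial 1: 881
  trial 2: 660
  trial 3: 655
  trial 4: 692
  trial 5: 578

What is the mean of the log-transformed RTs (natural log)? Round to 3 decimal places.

6.531

ln(RT): 6.7811, 6.4922, 6.4846, 6.5396, 6.3596
Σ ln(RT) = 32.6571
Mean = 32.6571/5 = 6.53142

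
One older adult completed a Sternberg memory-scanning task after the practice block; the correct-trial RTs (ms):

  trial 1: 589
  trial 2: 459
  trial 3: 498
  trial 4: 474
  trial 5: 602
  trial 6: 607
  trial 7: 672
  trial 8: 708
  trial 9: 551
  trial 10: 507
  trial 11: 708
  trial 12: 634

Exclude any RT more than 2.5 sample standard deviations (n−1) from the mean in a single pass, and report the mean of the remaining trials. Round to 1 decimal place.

584.1 ms

n = 12, ΣRT = 7009, M = 584.083
Σ(x−M)² = 84012.92; s = √(84012.92/11) = 87.393
Cutoffs: 584.083 ± 2.5·87.393 → [365.6, 802.6]
No RTs fall outside the cutoffs; all 12 retained. Mean = 7009/12 = 584.083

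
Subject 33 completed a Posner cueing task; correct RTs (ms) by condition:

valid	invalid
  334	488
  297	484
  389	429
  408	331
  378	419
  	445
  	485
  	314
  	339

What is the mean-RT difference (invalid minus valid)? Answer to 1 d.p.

53.7 ms

M(valid) = 1806/5 = 361.200
M(invalid) = 3734/9 = 414.889
Difference = 414.889 − 361.200 = 53.689 ms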